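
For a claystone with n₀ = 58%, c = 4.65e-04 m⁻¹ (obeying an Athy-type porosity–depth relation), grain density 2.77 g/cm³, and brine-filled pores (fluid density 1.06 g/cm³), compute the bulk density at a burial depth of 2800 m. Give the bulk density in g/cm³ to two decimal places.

Working in km (1 km = 1000 m; c in km⁻¹ = c in m⁻¹ × 1000):
Porosity at depth: n = 0.58·exp(−0.465×2.8) = 0.58×0.2720 = 0.1578
Bulk density: ρ_b = (1−n)ρ_g + n·ρ_f = 0.8422×2.77 + 0.1578×1.06
       = 2.333 + 0.167 = 2.500 g/cm³

2.50 g/cm³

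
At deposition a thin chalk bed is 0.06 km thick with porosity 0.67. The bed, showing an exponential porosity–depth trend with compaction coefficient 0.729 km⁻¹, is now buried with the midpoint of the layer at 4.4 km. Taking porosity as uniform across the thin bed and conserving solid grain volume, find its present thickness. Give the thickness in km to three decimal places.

Porosity at 4.4 km: φ = 0.67·exp(−0.729×4.4) = 0.0271
Solid-volume conservation: h(1−φ) = h₀(1−φ₀) ⇒ h = h₀·(1−φ₀)/(1−φ)
h = 0.06 × (1 − 0.67)/(1 − 0.0271) = 0.06 × 0.3392 = 0.0204 km

0.020 km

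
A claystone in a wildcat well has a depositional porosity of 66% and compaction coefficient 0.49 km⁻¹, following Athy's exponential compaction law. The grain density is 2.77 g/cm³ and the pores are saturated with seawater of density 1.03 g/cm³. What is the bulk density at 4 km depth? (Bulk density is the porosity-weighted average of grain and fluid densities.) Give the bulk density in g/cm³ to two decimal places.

2.61 g/cm³

Porosity at depth: φ = 0.66·exp(−0.49×4) = 0.66×0.1409 = 0.0930
Bulk density: ρ_b = (1−φ)ρ_g + φ·ρ_f = 0.9070×2.77 + 0.0930×1.03
       = 2.512 + 0.096 = 2.608 g/cm³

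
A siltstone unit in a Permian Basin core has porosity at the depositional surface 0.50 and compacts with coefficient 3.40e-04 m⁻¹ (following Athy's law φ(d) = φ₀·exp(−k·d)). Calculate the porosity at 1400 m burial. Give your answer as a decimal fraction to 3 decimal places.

Working in km (1 km = 1000 m; k in km⁻¹ = k in m⁻¹ × 1000):
φ = φ₀·exp(−k·d) = 0.5 × exp(−0.34 × 1.4) = 0.5 × exp(−0.476)
  = 0.5 × 0.6213 = 0.3106

0.311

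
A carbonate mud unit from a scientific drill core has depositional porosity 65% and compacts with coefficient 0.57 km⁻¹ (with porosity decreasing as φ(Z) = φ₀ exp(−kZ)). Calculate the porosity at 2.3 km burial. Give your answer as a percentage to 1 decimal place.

17.5%

φ = φ₀·exp(−k·Z) = 0.65 × exp(−0.57 × 2.3) = 0.65 × exp(−1.311)
  = 0.65 × 0.2696 = 0.1752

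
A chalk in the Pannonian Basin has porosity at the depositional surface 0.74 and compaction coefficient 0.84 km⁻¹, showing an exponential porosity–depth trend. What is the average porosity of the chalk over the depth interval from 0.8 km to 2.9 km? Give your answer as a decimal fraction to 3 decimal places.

⟨φ⟩ = (1/(z₂−z₁)) ∫ φ₀ e^(−cz) dz = φ₀·(e^(−c·z₁) − e^(−c·z₂)) / (c·(z₂−z₁))
e^(−0.84×0.8) = 0.5107; e^(−0.84×2.9) = 0.0875
⟨φ⟩ = 0.74 × (0.5107 − 0.0875) / (0.84 × 2.1) = 0.74 × 0.2399 = 0.1775

0.178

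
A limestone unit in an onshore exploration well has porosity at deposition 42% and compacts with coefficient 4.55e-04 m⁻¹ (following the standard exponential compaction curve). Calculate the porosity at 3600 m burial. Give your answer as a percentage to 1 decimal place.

8.2%

Working in km (1 km = 1000 m; β in km⁻¹ = β in m⁻¹ × 1000):
n = n₀·exp(−β·Z) = 0.42 × exp(−0.455 × 3.6) = 0.42 × exp(−1.638)
  = 0.42 × 0.1944 = 0.0816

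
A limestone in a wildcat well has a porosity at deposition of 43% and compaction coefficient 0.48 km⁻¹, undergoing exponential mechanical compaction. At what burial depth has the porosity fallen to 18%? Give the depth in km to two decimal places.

Invert Athy's law: Z = ln(phi₀/phi) / β
Z = ln(0.43/0.18) / 0.48 = ln(2.389) / 0.48 = 0.8708 / 0.48 = 1.814 km

1.81 km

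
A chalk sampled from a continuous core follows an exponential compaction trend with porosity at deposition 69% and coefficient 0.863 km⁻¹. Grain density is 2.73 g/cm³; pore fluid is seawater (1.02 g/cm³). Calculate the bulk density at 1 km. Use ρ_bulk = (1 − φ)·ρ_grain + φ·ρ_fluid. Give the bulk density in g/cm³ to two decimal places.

Porosity at depth: φ = 0.69·exp(−0.863×1) = 0.69×0.4219 = 0.2911
Bulk density: ρ_b = (1−φ)ρ_g + φ·ρ_f = 0.7089×2.73 + 0.2911×1.02
       = 1.935 + 0.297 = 2.232 g/cm³

2.23 g/cm³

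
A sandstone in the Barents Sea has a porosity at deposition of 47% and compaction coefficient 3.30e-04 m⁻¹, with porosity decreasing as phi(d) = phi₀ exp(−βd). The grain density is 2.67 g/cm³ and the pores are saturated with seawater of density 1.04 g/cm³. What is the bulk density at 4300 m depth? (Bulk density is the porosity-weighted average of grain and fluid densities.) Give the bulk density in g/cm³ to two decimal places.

Working in km (1 km = 1000 m; β in km⁻¹ = β in m⁻¹ × 1000):
Porosity at depth: phi = 0.47·exp(−0.33×4.3) = 0.47×0.2420 = 0.1137
Bulk density: ρ_b = (1−phi)ρ_g + phi·ρ_f = 0.8863×2.67 + 0.1137×1.04
       = 2.366 + 0.118 = 2.485 g/cm³

2.48 g/cm³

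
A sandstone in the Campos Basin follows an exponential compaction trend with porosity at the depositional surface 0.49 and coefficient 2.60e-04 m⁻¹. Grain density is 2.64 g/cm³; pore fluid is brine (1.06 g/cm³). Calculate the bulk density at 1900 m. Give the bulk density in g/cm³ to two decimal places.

2.17 g/cm³

Working in km (1 km = 1000 m; β in km⁻¹ = β in m⁻¹ × 1000):
Porosity at depth: n = 0.49·exp(−0.26×1.9) = 0.49×0.6102 = 0.2990
Bulk density: ρ_b = (1−n)ρ_g + n·ρ_f = 0.7010×2.64 + 0.2990×1.06
       = 1.851 + 0.317 = 2.168 g/cm³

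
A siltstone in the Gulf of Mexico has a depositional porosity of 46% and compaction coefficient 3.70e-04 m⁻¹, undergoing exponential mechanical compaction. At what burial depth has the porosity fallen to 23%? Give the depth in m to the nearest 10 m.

1870 m

Working in km (1 km = 1000 m; β in km⁻¹ = β in m⁻¹ × 1000):
Invert Athy's law: d = ln(φ₀/φ) / β
d = ln(0.46/0.23) / 0.37 = ln(2) / 0.37 = 0.6931 / 0.37 = 1.873 km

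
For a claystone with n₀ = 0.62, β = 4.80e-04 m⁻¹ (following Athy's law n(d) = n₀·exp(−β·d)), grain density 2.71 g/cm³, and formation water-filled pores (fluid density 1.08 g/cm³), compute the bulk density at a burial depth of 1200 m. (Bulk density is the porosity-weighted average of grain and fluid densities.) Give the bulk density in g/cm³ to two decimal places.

2.14 g/cm³

Working in km (1 km = 1000 m; β in km⁻¹ = β in m⁻¹ × 1000):
Porosity at depth: n = 0.62·exp(−0.48×1.2) = 0.62×0.5621 = 0.3485
Bulk density: ρ_b = (1−n)ρ_g + n·ρ_f = 0.6515×2.71 + 0.3485×1.08
       = 1.765 + 0.376 = 2.142 g/cm³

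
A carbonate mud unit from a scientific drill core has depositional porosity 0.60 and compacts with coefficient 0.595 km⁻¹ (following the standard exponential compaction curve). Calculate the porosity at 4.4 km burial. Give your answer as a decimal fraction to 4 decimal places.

0.0438

φ = φ₀·exp(−c·z) = 0.6 × exp(−0.595 × 4.4) = 0.6 × exp(−2.618)
  = 0.6 × 0.0729 = 0.0438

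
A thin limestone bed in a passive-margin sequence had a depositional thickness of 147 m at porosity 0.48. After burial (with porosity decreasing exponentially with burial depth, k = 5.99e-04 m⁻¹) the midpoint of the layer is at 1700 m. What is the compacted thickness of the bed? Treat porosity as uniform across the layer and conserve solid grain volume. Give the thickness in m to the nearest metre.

Working in km (1 km = 1000 m; k in km⁻¹ = k in m⁻¹ × 1000):
Porosity at 1.7 km: n = 0.48·exp(−0.599×1.7) = 0.1734
Solid-volume conservation: h(1−n) = h₀(1−n₀) ⇒ h = h₀·(1−n₀)/(1−n)
h = 0.147 × (1 − 0.48)/(1 − 0.1734) = 0.147 × 0.6291 = 0.0925 km

92 m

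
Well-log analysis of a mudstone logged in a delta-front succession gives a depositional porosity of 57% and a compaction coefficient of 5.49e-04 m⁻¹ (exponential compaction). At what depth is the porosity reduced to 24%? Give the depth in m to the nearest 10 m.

1580 m

Working in km (1 km = 1000 m; c in km⁻¹ = c in m⁻¹ × 1000):
Invert Athy's law: Z = ln(phi₀/phi) / c
Z = ln(0.57/0.24) / 0.549 = ln(2.375) / 0.549 = 0.8650 / 0.549 = 1.576 km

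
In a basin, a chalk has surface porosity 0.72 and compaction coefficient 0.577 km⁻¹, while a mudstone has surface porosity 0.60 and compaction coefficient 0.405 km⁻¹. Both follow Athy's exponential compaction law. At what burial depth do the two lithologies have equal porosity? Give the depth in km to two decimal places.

1.06 km

Set phi₀ₐ e^(−kₐd) = phi₀ᵦ e^(−kᵦd) ⇒ ln(phi₀ₐ/phi₀ᵦ) = (kₐ − kᵦ)·d
d = ln(0.72/0.6) / (0.577 − 0.405) = 0.1823 / 0.172 = 1.060 km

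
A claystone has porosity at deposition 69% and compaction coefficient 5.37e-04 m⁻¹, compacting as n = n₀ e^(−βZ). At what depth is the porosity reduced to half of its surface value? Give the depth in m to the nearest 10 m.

1290 m

Working in km (1 km = 1000 m; β in km⁻¹ = β in m⁻¹ × 1000):
n/n₀ = 1/2 ⇒ exp(−β·Z) = 1/2 ⇒ Z = ln(2) / β
Z = 0.6931 / 0.537 = 1.291 km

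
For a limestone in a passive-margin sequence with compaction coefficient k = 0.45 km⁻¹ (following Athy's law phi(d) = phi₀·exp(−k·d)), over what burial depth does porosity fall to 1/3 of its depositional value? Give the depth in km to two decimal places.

2.44 km

phi/phi₀ = 1/3 ⇒ exp(−k·d) = 1/3 ⇒ d = ln(3) / k
d = 1.0986 / 0.45 = 2.441 km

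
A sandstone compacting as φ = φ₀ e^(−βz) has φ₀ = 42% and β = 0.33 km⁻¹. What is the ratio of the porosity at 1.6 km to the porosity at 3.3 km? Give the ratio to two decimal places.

φ(z₁)/φ(z₂) = e^(−β·z₁)/e^(−β·z₂) = e^{β(z₂−z₁)}
= exp(0.33 × 1.7) = exp(0.561) = 1.7524

1.75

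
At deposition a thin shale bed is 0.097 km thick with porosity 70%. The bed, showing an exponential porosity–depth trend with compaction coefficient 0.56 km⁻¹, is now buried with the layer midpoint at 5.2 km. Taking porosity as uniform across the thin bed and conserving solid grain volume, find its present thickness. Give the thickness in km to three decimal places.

Porosity at 5.2 km: phi = 0.7·exp(−0.56×5.2) = 0.0381
Solid-volume conservation: h(1−phi) = h₀(1−phi₀) ⇒ h = h₀·(1−phi₀)/(1−phi)
h = 0.097 × (1 − 0.7)/(1 − 0.0381) = 0.097 × 0.3119 = 0.0303 km

0.030 km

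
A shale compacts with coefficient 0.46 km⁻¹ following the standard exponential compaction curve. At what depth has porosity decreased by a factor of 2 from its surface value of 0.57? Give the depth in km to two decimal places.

1.51 km

phi/phi₀ = 1/2 ⇒ exp(−c·z) = 1/2 ⇒ z = ln(2) / c
z = 0.6931 / 0.46 = 1.507 km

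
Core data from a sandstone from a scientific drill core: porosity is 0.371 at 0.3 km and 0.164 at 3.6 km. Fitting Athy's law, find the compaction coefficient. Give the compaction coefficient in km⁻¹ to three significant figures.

0.247 km⁻¹

Athy: n(d) = n₀ e^(−βd) ⇒ n₁/n₂ = e^{β(d₂−d₁)} ⇒ β = ln(n₁/n₂)/(d₂−d₁)
β = ln(0.371/0.164) / (3.6 − 0.3) = ln(2.262) / 3.3 = 0.8163 / 3.3 = 0.2474 km⁻¹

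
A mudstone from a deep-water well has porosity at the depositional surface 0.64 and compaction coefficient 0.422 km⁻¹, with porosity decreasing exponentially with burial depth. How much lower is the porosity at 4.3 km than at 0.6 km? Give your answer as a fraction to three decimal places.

0.393

phi(0.6) = 0.64·e^(−0.422×0.6) = 0.4968
phi(4.3) = 0.64·e^(−0.422×4.3) = 0.1043
Δphi = 0.4968 − 0.1043 = 0.3926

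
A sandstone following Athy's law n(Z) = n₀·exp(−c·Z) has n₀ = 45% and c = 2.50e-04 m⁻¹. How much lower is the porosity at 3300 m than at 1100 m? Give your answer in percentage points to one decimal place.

Working in km (1 km = 1000 m; c in km⁻¹ = c in m⁻¹ × 1000):
n(1.1) = 0.45·e^(−0.25×1.1) = 0.3418
n(3.3) = 0.45·e^(−0.25×3.3) = 0.1972
Δn = 0.3418 − 0.1972 = 0.1446

14.5 percentage points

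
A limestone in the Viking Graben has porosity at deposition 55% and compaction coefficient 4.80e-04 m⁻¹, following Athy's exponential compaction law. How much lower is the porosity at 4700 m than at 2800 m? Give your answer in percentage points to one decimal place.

Working in km (1 km = 1000 m; k in km⁻¹ = k in m⁻¹ × 1000):
phi(2.8) = 0.55·e^(−0.48×2.8) = 0.1434
phi(4.7) = 0.55·e^(−0.48×4.7) = 0.0576
Δphi = 0.1434 − 0.0576 = 0.0858

8.6 percentage points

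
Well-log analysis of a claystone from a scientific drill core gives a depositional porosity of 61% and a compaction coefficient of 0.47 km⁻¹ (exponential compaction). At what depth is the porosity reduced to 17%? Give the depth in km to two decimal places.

2.72 km

Invert Athy's law: z = ln(n₀/n) / k
z = ln(0.61/0.17) / 0.47 = ln(3.588) / 0.47 = 1.2777 / 0.47 = 2.718 km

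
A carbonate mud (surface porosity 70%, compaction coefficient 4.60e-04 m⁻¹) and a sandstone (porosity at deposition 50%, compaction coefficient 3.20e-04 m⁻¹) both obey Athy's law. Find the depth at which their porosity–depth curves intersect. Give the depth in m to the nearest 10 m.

Working in km (1 km = 1000 m; c in km⁻¹ = c in m⁻¹ × 1000):
Set phi₀ₐ e^(−cₐd) = phi₀ᵦ e^(−cᵦd) ⇒ ln(phi₀ₐ/phi₀ᵦ) = (cₐ − cᵦ)·d
d = ln(0.7/0.5) / (0.46 − 0.32) = 0.3365 / 0.14 = 2.403 km

2400 m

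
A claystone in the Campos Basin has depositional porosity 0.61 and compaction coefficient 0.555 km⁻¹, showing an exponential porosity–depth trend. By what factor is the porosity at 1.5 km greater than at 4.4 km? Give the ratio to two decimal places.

φ(d₁)/φ(d₂) = e^(−k·d₁)/e^(−k·d₂) = e^{k(d₂−d₁)}
= exp(0.555 × 2.9) = exp(1.61) = 5.0003

5.00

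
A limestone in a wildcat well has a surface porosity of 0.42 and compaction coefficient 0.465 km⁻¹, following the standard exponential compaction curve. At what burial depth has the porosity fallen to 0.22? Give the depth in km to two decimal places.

Invert Athy's law: Z = ln(φ₀/φ) / k
Z = ln(0.42/0.22) / 0.465 = ln(1.909) / 0.465 = 0.6466 / 0.465 = 1.391 km

1.39 km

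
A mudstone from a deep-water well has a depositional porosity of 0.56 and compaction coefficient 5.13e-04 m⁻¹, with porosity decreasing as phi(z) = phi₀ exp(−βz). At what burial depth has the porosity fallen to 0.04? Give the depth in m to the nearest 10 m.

Working in km (1 km = 1000 m; β in km⁻¹ = β in m⁻¹ × 1000):
Invert Athy's law: z = ln(phi₀/phi) / β
z = ln(0.56/0.04) / 0.513 = ln(14) / 0.513 = 2.6391 / 0.513 = 5.144 km

5140 m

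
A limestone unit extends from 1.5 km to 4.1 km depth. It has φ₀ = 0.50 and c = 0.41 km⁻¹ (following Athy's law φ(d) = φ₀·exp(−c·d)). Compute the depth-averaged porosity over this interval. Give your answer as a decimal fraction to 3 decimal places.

0.166

⟨φ⟩ = (1/(d₂−d₁)) ∫ φ₀ e^(−cd) dd = φ₀·(e^(−c·d₁) − e^(−c·d₂)) / (c·(d₂−d₁))
e^(−0.41×1.5) = 0.5406; e^(−0.41×4.1) = 0.1862
⟨φ⟩ = 0.5 × (0.5406 − 0.1862) / (0.41 × 2.6) = 0.5 × 0.3325 = 0.1663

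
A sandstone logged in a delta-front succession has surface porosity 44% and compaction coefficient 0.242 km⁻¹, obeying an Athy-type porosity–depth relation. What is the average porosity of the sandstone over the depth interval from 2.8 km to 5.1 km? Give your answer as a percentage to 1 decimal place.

⟨phi⟩ = (1/(Z₂−Z₁)) ∫ phi₀ e^(−cZ) dZ = phi₀·(e^(−c·Z₁) − e^(−c·Z₂)) / (c·(Z₂−Z₁))
e^(−0.242×2.8) = 0.5078; e^(−0.242×5.1) = 0.2911
⟨phi⟩ = 0.44 × (0.5078 − 0.2911) / (0.242 × 2.3) = 0.44 × 0.3894 = 0.1714

17.1%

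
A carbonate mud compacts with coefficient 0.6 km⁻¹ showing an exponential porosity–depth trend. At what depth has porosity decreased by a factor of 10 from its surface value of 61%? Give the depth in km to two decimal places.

3.84 km

phi/phi₀ = 1/10 ⇒ exp(−β·Z) = 1/10 ⇒ Z = ln(10) / β
Z = 2.3026 / 0.6 = 3.838 km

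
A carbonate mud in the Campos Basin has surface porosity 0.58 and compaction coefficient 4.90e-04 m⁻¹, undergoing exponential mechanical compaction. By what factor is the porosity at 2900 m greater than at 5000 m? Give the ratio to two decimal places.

2.80

Working in km (1 km = 1000 m; k in km⁻¹ = k in m⁻¹ × 1000):
phi(d₁)/phi(d₂) = e^(−k·d₁)/e^(−k·d₂) = e^{k(d₂−d₁)}
= exp(0.49 × 2.1) = exp(1.029) = 2.7983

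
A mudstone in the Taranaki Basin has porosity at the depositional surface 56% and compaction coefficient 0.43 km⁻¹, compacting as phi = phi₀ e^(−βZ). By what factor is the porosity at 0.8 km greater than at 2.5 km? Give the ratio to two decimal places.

phi(Z₁)/phi(Z₂) = e^(−β·Z₁)/e^(−β·Z₂) = e^{β(Z₂−Z₁)}
= exp(0.43 × 1.7) = exp(0.731) = 2.0772

2.08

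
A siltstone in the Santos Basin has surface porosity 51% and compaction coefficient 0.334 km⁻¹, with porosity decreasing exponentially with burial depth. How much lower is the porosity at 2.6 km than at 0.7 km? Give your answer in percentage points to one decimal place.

n(0.7) = 0.51·e^(−0.334×0.7) = 0.4037
n(2.6) = 0.51·e^(−0.334×2.6) = 0.2140
Δn = 0.4037 − 0.2140 = 0.1897

19.0 percentage points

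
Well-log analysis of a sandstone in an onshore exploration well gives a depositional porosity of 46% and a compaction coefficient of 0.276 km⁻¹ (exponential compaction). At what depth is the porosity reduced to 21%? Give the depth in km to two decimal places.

Invert Athy's law: Z = ln(n₀/n) / k
Z = ln(0.46/0.21) / 0.276 = ln(2.19) / 0.276 = 0.7841 / 0.276 = 2.841 km

2.84 km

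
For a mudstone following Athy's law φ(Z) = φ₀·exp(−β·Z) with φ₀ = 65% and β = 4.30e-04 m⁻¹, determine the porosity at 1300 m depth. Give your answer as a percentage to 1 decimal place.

37.2%

Working in km (1 km = 1000 m; β in km⁻¹ = β in m⁻¹ × 1000):
φ = φ₀·exp(−β·Z) = 0.65 × exp(−0.43 × 1.3) = 0.65 × exp(−0.559)
  = 0.65 × 0.5718 = 0.3717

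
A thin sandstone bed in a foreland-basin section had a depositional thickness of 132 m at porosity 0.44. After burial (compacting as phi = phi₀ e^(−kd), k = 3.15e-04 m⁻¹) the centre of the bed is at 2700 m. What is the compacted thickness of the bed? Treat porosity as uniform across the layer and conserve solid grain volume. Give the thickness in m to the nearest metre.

91 m

Working in km (1 km = 1000 m; k in km⁻¹ = k in m⁻¹ × 1000):
Porosity at 2.7 km: phi = 0.44·exp(−0.315×2.7) = 0.1880
Solid-volume conservation: h(1−phi) = h₀(1−phi₀) ⇒ h = h₀·(1−phi₀)/(1−phi)
h = 0.132 × (1 − 0.44)/(1 − 0.1880) = 0.132 × 0.6896 = 0.0910 km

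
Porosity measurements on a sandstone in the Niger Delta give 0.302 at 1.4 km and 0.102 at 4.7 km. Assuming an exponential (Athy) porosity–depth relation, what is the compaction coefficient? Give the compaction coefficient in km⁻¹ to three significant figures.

Athy: n(z) = n₀ e^(−βz) ⇒ n₁/n₂ = e^{β(z₂−z₁)} ⇒ β = ln(n₁/n₂)/(z₂−z₁)
β = ln(0.302/0.102) / (4.7 − 1.4) = ln(2.961) / 3.3 = 1.0855 / 3.3 = 0.3289 km⁻¹

0.329 km⁻¹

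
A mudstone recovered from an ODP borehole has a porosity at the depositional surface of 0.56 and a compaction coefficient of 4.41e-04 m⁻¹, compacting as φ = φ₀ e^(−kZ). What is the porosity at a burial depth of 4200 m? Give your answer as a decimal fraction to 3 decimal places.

Working in km (1 km = 1000 m; k in km⁻¹ = k in m⁻¹ × 1000):
φ = φ₀·exp(−k·Z) = 0.56 × exp(−0.441 × 4.2) = 0.56 × exp(−1.852)
  = 0.56 × 0.1569 = 0.0879

0.088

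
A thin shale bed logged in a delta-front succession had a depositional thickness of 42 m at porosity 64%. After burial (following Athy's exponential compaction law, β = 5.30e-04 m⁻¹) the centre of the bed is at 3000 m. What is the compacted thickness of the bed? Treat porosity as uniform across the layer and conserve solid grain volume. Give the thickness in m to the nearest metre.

17 m

Working in km (1 km = 1000 m; β in km⁻¹ = β in m⁻¹ × 1000):
Porosity at 3 km: φ = 0.64·exp(−0.53×3) = 0.1305
Solid-volume conservation: h(1−φ) = h₀(1−φ₀) ⇒ h = h₀·(1−φ₀)/(1−φ)
h = 0.042 × (1 − 0.64)/(1 − 0.1305) = 0.042 × 0.4140 = 0.0174 km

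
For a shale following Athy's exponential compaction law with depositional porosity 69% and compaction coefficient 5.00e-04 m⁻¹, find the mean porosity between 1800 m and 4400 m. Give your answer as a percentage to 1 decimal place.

Working in km (1 km = 1000 m; β in km⁻¹ = β in m⁻¹ × 1000):
⟨n⟩ = (1/(Z₂−Z₁)) ∫ n₀ e^(−βZ) dZ = n₀·(e^(−β·Z₁) − e^(−β·Z₂)) / (β·(Z₂−Z₁))
e^(−0.5×1.8) = 0.4066; e^(−0.5×4.4) = 0.1108
⟨n⟩ = 0.69 × (0.4066 − 0.1108) / (0.5 × 2.6) = 0.69 × 0.2275 = 0.1570

15.7%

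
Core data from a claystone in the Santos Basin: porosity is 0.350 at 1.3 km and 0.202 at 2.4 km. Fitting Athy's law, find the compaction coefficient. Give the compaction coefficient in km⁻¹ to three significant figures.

0.500 km⁻¹

Athy: n(Z) = n₀ e^(−cZ) ⇒ n₁/n₂ = e^{c(Z₂−Z₁)} ⇒ c = ln(n₁/n₂)/(Z₂−Z₁)
c = ln(0.35/0.202) / (2.4 − 1.3) = ln(1.733) / 1.1 = 0.5497 / 1.1 = 0.4997 km⁻¹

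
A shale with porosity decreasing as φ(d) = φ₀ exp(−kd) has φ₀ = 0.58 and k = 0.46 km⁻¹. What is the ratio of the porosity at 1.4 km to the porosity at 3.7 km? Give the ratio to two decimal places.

2.88

φ(d₁)/φ(d₂) = e^(−k·d₁)/e^(−k·d₂) = e^{k(d₂−d₁)}
= exp(0.46 × 2.3) = exp(1.058) = 2.8806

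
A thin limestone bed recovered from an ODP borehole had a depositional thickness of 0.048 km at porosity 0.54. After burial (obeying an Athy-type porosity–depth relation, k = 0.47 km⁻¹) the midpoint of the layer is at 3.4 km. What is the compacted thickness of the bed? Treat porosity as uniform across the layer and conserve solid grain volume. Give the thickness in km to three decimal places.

0.025 km

Porosity at 3.4 km: phi = 0.54·exp(−0.47×3.4) = 0.1092
Solid-volume conservation: h(1−phi) = h₀(1−phi₀) ⇒ h = h₀·(1−phi₀)/(1−phi)
h = 0.048 × (1 − 0.54)/(1 − 0.1092) = 0.048 × 0.5164 = 0.0248 km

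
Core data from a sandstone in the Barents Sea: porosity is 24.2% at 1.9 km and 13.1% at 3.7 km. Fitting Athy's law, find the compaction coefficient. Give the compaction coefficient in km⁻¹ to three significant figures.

Athy: phi(z) = phi₀ e^(−cz) ⇒ phi₁/phi₂ = e^{c(z₂−z₁)} ⇒ c = ln(phi₁/phi₂)/(z₂−z₁)
c = ln(0.242/0.131) / (3.7 − 1.9) = ln(1.847) / 1.8 = 0.6137 / 1.8 = 0.341 km⁻¹

0.341 km⁻¹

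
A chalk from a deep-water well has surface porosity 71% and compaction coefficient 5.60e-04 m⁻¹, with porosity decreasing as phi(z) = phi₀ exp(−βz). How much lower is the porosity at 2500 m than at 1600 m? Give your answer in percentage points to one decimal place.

Working in km (1 km = 1000 m; β in km⁻¹ = β in m⁻¹ × 1000):
phi(1.6) = 0.71·e^(−0.56×1.6) = 0.2898
phi(2.5) = 0.71·e^(−0.56×2.5) = 0.1751
Δphi = 0.2898 − 0.1751 = 0.1147

11.5 percentage points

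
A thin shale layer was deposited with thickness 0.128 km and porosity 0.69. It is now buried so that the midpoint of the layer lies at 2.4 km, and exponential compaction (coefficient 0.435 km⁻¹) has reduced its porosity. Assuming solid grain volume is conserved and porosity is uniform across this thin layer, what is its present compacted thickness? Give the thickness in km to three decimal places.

0.052 km

Porosity at 2.4 km: phi = 0.69·exp(−0.435×2.4) = 0.2429
Solid-volume conservation: h(1−phi) = h₀(1−phi₀) ⇒ h = h₀·(1−phi₀)/(1−phi)
h = 0.128 × (1 − 0.69)/(1 − 0.2429) = 0.128 × 0.4095 = 0.0524 km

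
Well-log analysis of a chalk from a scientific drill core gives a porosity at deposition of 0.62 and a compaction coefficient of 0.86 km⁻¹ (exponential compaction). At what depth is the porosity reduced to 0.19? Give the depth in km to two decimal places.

Invert Athy's law: Z = ln(n₀/n) / k
Z = ln(0.62/0.19) / 0.86 = ln(3.263) / 0.86 = 1.1827 / 0.86 = 1.375 km

1.38 km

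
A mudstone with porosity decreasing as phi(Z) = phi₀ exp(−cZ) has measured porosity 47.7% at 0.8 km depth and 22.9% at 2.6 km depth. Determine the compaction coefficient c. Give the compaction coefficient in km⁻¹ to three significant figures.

Athy: phi(Z) = phi₀ e^(−cZ) ⇒ phi₁/phi₂ = e^{c(Z₂−Z₁)} ⇒ c = ln(phi₁/phi₂)/(Z₂−Z₁)
c = ln(0.477/0.229) / (2.6 − 0.8) = ln(2.083) / 1.8 = 0.7338 / 1.8 = 0.4077 km⁻¹

0.408 km⁻¹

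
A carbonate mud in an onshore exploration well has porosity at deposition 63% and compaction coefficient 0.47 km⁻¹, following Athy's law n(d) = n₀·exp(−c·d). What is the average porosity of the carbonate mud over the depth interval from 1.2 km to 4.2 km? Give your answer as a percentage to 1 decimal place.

19.2%

⟨n⟩ = (1/(d₂−d₁)) ∫ n₀ e^(−cd) dd = n₀·(e^(−c·d₁) − e^(−c·d₂)) / (c·(d₂−d₁))
e^(−0.47×1.2) = 0.5689; e^(−0.47×4.2) = 0.1389
⟨n⟩ = 0.63 × (0.5689 − 0.1389) / (0.47 × 3) = 0.63 × 0.3050 = 0.1921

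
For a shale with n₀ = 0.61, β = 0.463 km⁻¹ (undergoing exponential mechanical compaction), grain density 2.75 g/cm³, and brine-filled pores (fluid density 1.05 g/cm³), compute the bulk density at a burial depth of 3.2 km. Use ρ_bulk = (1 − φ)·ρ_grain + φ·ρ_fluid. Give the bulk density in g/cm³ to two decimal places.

2.51 g/cm³

Porosity at depth: n = 0.61·exp(−0.463×3.2) = 0.61×0.2273 = 0.1386
Bulk density: ρ_b = (1−n)ρ_g + n·ρ_f = 0.8614×2.75 + 0.1386×1.05
       = 2.369 + 0.146 = 2.514 g/cm³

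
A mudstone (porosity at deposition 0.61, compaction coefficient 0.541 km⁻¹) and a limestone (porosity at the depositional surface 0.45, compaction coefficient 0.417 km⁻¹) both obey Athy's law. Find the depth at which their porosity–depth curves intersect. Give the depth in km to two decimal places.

Set n₀ₐ e^(−cₐZ) = n₀ᵦ e^(−cᵦZ) ⇒ ln(n₀ₐ/n₀ᵦ) = (cₐ − cᵦ)·Z
Z = ln(0.61/0.45) / (0.541 − 0.417) = 0.3042 / 0.124 = 2.453 km

2.45 km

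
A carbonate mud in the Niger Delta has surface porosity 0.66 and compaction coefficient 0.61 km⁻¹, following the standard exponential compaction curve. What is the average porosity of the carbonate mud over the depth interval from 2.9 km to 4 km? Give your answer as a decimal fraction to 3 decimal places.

⟨φ⟩ = (1/(z₂−z₁)) ∫ φ₀ e^(−cz) dz = φ₀·(e^(−c·z₁) − e^(−c·z₂)) / (c·(z₂−z₁))
e^(−0.61×2.9) = 0.1705; e^(−0.61×4) = 0.0872
⟨φ⟩ = 0.66 × (0.1705 − 0.0872) / (0.61 × 1.1) = 0.66 × 0.1242 = 0.0820

0.082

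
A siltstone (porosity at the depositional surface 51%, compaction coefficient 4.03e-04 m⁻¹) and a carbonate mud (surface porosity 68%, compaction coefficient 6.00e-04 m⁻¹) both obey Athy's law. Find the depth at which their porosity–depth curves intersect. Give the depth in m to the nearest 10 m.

1460 m

Working in km (1 km = 1000 m; β in km⁻¹ = β in m⁻¹ × 1000):
Set φ₀ₐ e^(−βₐz) = φ₀ᵦ e^(−βᵦz) ⇒ ln(φ₀ₐ/φ₀ᵦ) = (βₐ − βᵦ)·z
z = ln(0.51/0.68) / (0.403 − 0.6) = -0.2877 / -0.197 = 1.460 km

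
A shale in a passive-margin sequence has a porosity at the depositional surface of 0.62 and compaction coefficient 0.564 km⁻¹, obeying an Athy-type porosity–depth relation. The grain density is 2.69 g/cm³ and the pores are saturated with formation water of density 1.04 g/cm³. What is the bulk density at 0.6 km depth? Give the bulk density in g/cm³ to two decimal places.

Porosity at depth: phi = 0.62·exp(−0.564×0.6) = 0.62×0.7129 = 0.4420
Bulk density: ρ_b = (1−phi)ρ_g + phi·ρ_f = 0.5580×2.69 + 0.4420×1.04
       = 1.501 + 0.460 = 1.961 g/cm³

1.96 g/cm³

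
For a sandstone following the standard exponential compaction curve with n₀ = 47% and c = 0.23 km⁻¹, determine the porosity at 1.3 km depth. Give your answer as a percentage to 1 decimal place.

n = n₀·exp(−c·Z) = 0.47 × exp(−0.23 × 1.3) = 0.47 × exp(−0.299)
  = 0.47 × 0.7416 = 0.3485

34.9%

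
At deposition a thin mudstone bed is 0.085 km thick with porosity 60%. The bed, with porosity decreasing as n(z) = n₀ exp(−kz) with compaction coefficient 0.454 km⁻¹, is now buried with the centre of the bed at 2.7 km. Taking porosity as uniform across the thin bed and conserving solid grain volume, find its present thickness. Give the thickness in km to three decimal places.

Porosity at 2.7 km: n = 0.6·exp(−0.454×2.7) = 0.1761
Solid-volume conservation: h(1−n) = h₀(1−n₀) ⇒ h = h₀·(1−n₀)/(1−n)
h = 0.085 × (1 − 0.6)/(1 − 0.1761) = 0.085 × 0.4855 = 0.0413 km

0.041 km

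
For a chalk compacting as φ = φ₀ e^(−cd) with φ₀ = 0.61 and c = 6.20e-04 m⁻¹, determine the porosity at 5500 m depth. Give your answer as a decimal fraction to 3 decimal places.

0.020

Working in km (1 km = 1000 m; c in km⁻¹ = c in m⁻¹ × 1000):
φ = φ₀·exp(−c·d) = 0.61 × exp(−0.62 × 5.5) = 0.61 × exp(−3.41)
  = 0.61 × 0.0330 = 0.0202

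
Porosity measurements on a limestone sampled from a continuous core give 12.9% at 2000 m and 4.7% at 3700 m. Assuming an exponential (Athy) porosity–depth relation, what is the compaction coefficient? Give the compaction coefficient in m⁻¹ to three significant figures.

Working in km (1 km = 1000 m; k in km⁻¹ = k in m⁻¹ × 1000):
Athy: φ(z) = φ₀ e^(−kz) ⇒ φ₁/φ₂ = e^{k(z₂−z₁)} ⇒ k = ln(φ₁/φ₂)/(z₂−z₁)
k = ln(0.129/0.047) / (3.7 − 2) = ln(2.745) / 1.7 = 1.0097 / 1.7 = 0.5939 km⁻¹

0.000594 m⁻¹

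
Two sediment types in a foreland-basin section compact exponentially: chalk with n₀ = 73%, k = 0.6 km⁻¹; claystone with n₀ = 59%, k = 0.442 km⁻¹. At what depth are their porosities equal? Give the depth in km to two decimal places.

1.35 km

Set n₀ₐ e^(−kₐz) = n₀ᵦ e^(−kᵦz) ⇒ ln(n₀ₐ/n₀ᵦ) = (kₐ − kᵦ)·z
z = ln(0.73/0.59) / (0.6 − 0.442) = 0.2129 / 0.158 = 1.348 km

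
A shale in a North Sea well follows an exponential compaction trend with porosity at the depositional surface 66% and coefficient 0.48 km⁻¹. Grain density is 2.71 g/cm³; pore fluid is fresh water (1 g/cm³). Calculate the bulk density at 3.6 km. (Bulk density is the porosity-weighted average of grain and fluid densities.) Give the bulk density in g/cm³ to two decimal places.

2.51 g/cm³

Porosity at depth: n = 0.66·exp(−0.48×3.6) = 0.66×0.1776 = 0.1172
Bulk density: ρ_b = (1−n)ρ_g + n·ρ_f = 0.8828×2.71 + 0.1172×1
       = 2.392 + 0.117 = 2.510 g/cm³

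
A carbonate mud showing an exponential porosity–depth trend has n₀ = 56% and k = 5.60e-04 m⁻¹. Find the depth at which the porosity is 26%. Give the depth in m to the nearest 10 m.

Working in km (1 km = 1000 m; k in km⁻¹ = k in m⁻¹ × 1000):
Invert Athy's law: Z = ln(n₀/n) / k
Z = ln(0.56/0.26) / 0.56 = ln(2.154) / 0.56 = 0.7673 / 0.56 = 1.370 km

1370 m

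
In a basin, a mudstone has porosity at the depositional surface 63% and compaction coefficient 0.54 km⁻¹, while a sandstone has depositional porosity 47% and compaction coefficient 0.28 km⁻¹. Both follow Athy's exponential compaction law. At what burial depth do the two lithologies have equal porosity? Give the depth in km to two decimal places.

1.13 km

Set phi₀ₐ e^(−kₐd) = phi₀ᵦ e^(−kᵦd) ⇒ ln(phi₀ₐ/phi₀ᵦ) = (kₐ − kᵦ)·d
d = ln(0.63/0.47) / (0.54 − 0.28) = 0.2930 / 0.26 = 1.127 km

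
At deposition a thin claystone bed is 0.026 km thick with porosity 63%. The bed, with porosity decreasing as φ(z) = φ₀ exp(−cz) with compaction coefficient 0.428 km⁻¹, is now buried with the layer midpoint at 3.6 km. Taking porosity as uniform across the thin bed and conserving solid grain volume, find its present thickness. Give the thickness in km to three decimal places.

0.011 km

Porosity at 3.6 km: φ = 0.63·exp(−0.428×3.6) = 0.1350
Solid-volume conservation: h(1−φ) = h₀(1−φ₀) ⇒ h = h₀·(1−φ₀)/(1−φ)
h = 0.026 × (1 − 0.63)/(1 − 0.1350) = 0.026 × 0.4277 = 0.0111 km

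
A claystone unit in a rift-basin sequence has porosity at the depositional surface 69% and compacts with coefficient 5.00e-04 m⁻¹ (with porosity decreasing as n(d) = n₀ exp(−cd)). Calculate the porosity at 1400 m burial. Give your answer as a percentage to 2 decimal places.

Working in km (1 km = 1000 m; c in km⁻¹ = c in m⁻¹ × 1000):
n = n₀·exp(−c·d) = 0.69 × exp(−0.5 × 1.4) = 0.69 × exp(−0.7)
  = 0.69 × 0.4966 = 0.3426

34.26%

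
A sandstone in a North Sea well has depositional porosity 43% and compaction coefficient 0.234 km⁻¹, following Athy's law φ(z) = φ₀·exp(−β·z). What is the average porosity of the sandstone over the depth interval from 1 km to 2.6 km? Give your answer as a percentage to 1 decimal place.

28.4%

⟨φ⟩ = (1/(z₂−z₁)) ∫ φ₀ e^(−βz) dz = φ₀·(e^(−β·z₁) − e^(−β·z₂)) / (β·(z₂−z₁))
e^(−0.234×1) = 0.7914; e^(−0.234×2.6) = 0.5442
⟨φ⟩ = 0.43 × (0.7914 − 0.5442) / (0.234 × 1.6) = 0.43 × 0.6601 = 0.2838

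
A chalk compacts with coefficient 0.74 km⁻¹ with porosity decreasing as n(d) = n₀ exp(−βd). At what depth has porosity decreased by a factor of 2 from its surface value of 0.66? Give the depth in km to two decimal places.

0.94 km

n/n₀ = 1/2 ⇒ exp(−β·d) = 1/2 ⇒ d = ln(2) / β
d = 0.6931 / 0.74 = 0.937 km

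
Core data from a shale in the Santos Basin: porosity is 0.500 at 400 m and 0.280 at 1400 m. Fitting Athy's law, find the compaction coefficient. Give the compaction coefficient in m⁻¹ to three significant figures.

0.000580 m⁻¹

Working in km (1 km = 1000 m; β in km⁻¹ = β in m⁻¹ × 1000):
Athy: φ(z) = φ₀ e^(−βz) ⇒ φ₁/φ₂ = e^{β(z₂−z₁)} ⇒ β = ln(φ₁/φ₂)/(z₂−z₁)
β = ln(0.5/0.28) / (1.4 − 0.4) = ln(1.786) / 1 = 0.5798 / 1 = 0.5798 km⁻¹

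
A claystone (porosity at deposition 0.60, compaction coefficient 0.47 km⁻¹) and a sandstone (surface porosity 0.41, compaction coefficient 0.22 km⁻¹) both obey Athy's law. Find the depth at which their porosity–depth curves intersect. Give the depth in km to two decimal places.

Set n₀ₐ e^(−kₐz) = n₀ᵦ e^(−kᵦz) ⇒ ln(n₀ₐ/n₀ᵦ) = (kₐ − kᵦ)·z
z = ln(0.6/0.41) / (0.47 − 0.22) = 0.3808 / 0.25 = 1.523 km

1.52 km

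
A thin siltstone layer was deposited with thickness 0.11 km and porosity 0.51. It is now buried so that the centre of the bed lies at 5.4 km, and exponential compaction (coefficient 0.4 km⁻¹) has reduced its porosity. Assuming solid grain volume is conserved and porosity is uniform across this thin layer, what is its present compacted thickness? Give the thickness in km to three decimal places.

Porosity at 5.4 km: φ = 0.51·exp(−0.4×5.4) = 0.0588
Solid-volume conservation: h(1−φ) = h₀(1−φ₀) ⇒ h = h₀·(1−φ₀)/(1−φ)
h = 0.11 × (1 − 0.51)/(1 − 0.0588) = 0.11 × 0.5206 = 0.0573 km

0.057 km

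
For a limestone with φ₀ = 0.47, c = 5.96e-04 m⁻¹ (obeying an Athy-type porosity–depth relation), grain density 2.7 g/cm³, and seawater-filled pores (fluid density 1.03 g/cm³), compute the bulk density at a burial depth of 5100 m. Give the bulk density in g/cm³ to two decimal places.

Working in km (1 km = 1000 m; c in km⁻¹ = c in m⁻¹ × 1000):
Porosity at depth: φ = 0.47·exp(−0.596×5.1) = 0.47×0.0479 = 0.0225
Bulk density: ρ_b = (1−φ)ρ_g + φ·ρ_f = 0.9775×2.7 + 0.0225×1.03
       = 2.639 + 0.023 = 2.662 g/cm³

2.66 g/cm³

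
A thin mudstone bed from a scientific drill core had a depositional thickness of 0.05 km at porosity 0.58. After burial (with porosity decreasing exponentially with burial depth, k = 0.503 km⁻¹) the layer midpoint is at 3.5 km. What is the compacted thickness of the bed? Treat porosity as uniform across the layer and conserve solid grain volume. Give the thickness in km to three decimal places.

Porosity at 3.5 km: n = 0.58·exp(−0.503×3.5) = 0.0997
Solid-volume conservation: h(1−n) = h₀(1−n₀) ⇒ h = h₀·(1−n₀)/(1−n)
h = 0.05 × (1 − 0.58)/(1 − 0.0997) = 0.05 × 0.4665 = 0.0233 km

0.023 km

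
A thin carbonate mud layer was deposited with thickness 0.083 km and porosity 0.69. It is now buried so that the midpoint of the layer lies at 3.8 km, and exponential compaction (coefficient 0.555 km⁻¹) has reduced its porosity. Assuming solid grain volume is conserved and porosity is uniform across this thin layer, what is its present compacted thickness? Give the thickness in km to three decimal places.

Porosity at 3.8 km: n = 0.69·exp(−0.555×3.8) = 0.0837
Solid-volume conservation: h(1−n) = h₀(1−n₀) ⇒ h = h₀·(1−n₀)/(1−n)
h = 0.083 × (1 − 0.69)/(1 − 0.0837) = 0.083 × 0.3383 = 0.0281 km

0.028 km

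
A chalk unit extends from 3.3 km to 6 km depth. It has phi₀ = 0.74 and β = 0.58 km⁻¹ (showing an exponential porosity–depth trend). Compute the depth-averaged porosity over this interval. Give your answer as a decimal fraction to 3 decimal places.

⟨phi⟩ = (1/(d₂−d₁)) ∫ phi₀ e^(−βd) dd = phi₀·(e^(−β·d₁) − e^(−β·d₂)) / (β·(d₂−d₁))
e^(−0.58×3.3) = 0.1475; e^(−0.58×6) = 0.0308
⟨phi⟩ = 0.74 × (0.1475 − 0.0308) / (0.58 × 2.7) = 0.74 × 0.0745 = 0.0551

0.055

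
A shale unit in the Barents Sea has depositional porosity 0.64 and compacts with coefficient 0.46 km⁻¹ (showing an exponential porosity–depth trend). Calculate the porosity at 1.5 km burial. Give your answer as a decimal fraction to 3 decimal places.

φ = φ₀·exp(−k·Z) = 0.64 × exp(−0.46 × 1.5) = 0.64 × exp(−0.69)
  = 0.64 × 0.5016 = 0.3210

0.321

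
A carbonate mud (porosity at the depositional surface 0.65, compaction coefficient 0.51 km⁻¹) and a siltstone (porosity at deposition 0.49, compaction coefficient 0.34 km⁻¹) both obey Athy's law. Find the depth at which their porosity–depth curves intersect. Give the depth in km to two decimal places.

Set n₀ₐ e^(−βₐz) = n₀ᵦ e^(−βᵦz) ⇒ ln(n₀ₐ/n₀ᵦ) = (βₐ − βᵦ)·z
z = ln(0.65/0.49) / (0.51 − 0.34) = 0.2826 / 0.17 = 1.662 km

1.66 km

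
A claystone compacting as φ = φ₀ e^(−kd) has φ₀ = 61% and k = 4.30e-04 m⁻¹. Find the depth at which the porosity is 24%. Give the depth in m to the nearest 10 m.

2170 m

Working in km (1 km = 1000 m; k in km⁻¹ = k in m⁻¹ × 1000):
Invert Athy's law: d = ln(φ₀/φ) / k
d = ln(0.61/0.24) / 0.43 = ln(2.542) / 0.43 = 0.9328 / 0.43 = 2.169 km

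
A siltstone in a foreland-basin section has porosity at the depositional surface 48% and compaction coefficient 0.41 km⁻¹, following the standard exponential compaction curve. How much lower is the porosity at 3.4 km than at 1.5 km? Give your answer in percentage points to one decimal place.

φ(1.5) = 0.48·e^(−0.41×1.5) = 0.2595
φ(3.4) = 0.48·e^(−0.41×3.4) = 0.1191
Δφ = 0.2595 − 0.1191 = 0.1404

14.0 percentage points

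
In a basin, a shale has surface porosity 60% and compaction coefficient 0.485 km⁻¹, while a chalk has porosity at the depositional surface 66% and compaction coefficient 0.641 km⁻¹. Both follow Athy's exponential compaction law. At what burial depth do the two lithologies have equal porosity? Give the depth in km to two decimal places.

0.61 km

Set phi₀ₐ e^(−cₐZ) = phi₀ᵦ e^(−cᵦZ) ⇒ ln(phi₀ₐ/phi₀ᵦ) = (cₐ − cᵦ)·Z
Z = ln(0.6/0.66) / (0.485 − 0.641) = -0.0953 / -0.156 = 0.611 km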